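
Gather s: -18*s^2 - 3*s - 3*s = -18*s^2 - 6*s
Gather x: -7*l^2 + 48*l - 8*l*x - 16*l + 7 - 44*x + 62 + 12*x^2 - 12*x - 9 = -7*l^2 + 32*l + 12*x^2 + x*(-8*l - 56) + 60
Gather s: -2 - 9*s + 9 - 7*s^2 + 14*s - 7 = -7*s^2 + 5*s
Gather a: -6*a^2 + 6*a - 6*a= -6*a^2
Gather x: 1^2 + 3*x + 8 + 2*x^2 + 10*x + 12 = 2*x^2 + 13*x + 21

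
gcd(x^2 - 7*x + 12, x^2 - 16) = x - 4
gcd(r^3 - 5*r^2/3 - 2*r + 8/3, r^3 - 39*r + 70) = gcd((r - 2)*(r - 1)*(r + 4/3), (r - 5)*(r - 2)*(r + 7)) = r - 2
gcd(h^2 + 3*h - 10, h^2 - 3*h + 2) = h - 2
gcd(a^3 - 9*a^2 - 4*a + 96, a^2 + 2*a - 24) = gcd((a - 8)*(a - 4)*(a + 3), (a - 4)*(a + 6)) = a - 4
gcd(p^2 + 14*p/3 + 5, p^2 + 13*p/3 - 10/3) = 1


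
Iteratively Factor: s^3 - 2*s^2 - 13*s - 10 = (s + 1)*(s^2 - 3*s - 10) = (s + 1)*(s + 2)*(s - 5)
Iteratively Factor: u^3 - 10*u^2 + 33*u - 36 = (u - 3)*(u^2 - 7*u + 12) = (u - 4)*(u - 3)*(u - 3)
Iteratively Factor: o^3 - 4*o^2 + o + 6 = (o + 1)*(o^2 - 5*o + 6) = (o - 3)*(o + 1)*(o - 2)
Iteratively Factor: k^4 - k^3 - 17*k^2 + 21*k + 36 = (k - 3)*(k^3 + 2*k^2 - 11*k - 12) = (k - 3)*(k + 4)*(k^2 - 2*k - 3) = (k - 3)*(k + 1)*(k + 4)*(k - 3)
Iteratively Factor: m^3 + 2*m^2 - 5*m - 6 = (m + 3)*(m^2 - m - 2) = (m - 2)*(m + 3)*(m + 1)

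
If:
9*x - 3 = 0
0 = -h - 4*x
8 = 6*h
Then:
No Solution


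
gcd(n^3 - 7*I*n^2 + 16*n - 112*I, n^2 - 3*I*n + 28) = n^2 - 3*I*n + 28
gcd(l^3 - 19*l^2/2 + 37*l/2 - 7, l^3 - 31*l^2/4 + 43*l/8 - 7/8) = l^2 - 15*l/2 + 7/2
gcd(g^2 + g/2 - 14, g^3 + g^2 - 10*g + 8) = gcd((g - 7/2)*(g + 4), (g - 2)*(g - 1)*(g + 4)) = g + 4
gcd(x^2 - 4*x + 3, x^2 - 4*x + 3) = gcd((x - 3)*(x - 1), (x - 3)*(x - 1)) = x^2 - 4*x + 3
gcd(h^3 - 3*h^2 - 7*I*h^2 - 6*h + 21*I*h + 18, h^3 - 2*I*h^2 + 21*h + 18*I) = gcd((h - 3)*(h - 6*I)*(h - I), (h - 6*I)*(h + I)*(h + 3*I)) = h - 6*I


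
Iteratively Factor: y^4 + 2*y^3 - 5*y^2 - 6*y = (y)*(y^3 + 2*y^2 - 5*y - 6) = y*(y + 1)*(y^2 + y - 6) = y*(y - 2)*(y + 1)*(y + 3)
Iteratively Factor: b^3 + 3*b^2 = (b)*(b^2 + 3*b) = b^2*(b + 3)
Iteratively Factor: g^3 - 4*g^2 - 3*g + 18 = (g + 2)*(g^2 - 6*g + 9) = (g - 3)*(g + 2)*(g - 3)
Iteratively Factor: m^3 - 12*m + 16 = (m + 4)*(m^2 - 4*m + 4) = (m - 2)*(m + 4)*(m - 2)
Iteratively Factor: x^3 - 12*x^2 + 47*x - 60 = (x - 5)*(x^2 - 7*x + 12) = (x - 5)*(x - 3)*(x - 4)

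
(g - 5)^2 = g^2 - 10*g + 25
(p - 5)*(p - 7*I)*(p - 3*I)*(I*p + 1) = I*p^4 + 11*p^3 - 5*I*p^3 - 55*p^2 - 31*I*p^2 - 21*p + 155*I*p + 105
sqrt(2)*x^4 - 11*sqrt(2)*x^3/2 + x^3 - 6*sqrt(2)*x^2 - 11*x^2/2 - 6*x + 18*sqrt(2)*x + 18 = (x - 6)*(x - 3/2)*(x + 2)*(sqrt(2)*x + 1)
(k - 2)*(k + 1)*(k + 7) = k^3 + 6*k^2 - 9*k - 14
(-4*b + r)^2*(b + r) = 16*b^3 + 8*b^2*r - 7*b*r^2 + r^3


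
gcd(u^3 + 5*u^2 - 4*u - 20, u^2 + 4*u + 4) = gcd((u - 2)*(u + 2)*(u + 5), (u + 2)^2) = u + 2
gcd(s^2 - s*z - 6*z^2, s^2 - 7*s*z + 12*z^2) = -s + 3*z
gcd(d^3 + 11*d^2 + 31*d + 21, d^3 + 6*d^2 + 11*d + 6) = d^2 + 4*d + 3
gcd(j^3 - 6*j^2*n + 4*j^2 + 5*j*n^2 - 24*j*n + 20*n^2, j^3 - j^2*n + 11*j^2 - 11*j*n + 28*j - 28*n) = j^2 - j*n + 4*j - 4*n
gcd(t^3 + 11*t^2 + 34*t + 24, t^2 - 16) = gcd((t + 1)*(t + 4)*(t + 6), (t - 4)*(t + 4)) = t + 4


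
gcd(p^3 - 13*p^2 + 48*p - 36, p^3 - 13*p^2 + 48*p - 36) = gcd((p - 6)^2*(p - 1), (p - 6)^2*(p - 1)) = p^3 - 13*p^2 + 48*p - 36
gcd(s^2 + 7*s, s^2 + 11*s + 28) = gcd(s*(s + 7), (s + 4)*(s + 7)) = s + 7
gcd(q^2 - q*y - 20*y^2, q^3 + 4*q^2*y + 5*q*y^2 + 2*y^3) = 1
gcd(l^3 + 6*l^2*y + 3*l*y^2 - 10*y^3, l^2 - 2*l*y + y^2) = -l + y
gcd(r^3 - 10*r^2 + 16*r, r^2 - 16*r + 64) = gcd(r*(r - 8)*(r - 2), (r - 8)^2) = r - 8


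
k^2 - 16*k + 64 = (k - 8)^2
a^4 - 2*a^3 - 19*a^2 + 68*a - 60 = (a - 3)*(a - 2)^2*(a + 5)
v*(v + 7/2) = v^2 + 7*v/2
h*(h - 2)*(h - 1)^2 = h^4 - 4*h^3 + 5*h^2 - 2*h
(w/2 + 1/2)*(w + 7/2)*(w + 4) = w^3/2 + 17*w^2/4 + 43*w/4 + 7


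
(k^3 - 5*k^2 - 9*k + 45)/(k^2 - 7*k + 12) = (k^2 - 2*k - 15)/(k - 4)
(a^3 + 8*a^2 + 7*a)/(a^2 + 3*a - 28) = a*(a + 1)/(a - 4)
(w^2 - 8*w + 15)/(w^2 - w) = (w^2 - 8*w + 15)/(w*(w - 1))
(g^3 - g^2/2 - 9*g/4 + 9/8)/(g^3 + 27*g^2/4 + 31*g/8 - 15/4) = (4*g^2 - 9)/(4*g^2 + 29*g + 30)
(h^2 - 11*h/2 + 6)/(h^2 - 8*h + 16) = (h - 3/2)/(h - 4)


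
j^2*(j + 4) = j^3 + 4*j^2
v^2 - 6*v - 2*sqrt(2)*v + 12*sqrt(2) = (v - 6)*(v - 2*sqrt(2))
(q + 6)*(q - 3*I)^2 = q^3 + 6*q^2 - 6*I*q^2 - 9*q - 36*I*q - 54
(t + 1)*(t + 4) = t^2 + 5*t + 4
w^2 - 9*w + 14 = (w - 7)*(w - 2)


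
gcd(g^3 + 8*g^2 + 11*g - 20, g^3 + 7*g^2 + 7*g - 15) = g^2 + 4*g - 5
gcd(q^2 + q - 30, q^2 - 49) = 1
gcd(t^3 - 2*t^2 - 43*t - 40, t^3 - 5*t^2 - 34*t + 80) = t^2 - 3*t - 40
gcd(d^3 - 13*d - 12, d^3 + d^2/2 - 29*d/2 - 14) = d^2 - 3*d - 4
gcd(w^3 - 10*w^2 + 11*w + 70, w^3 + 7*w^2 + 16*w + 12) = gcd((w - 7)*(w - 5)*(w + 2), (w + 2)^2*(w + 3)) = w + 2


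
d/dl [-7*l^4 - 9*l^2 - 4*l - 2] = -28*l^3 - 18*l - 4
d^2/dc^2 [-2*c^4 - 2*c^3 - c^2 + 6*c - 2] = -24*c^2 - 12*c - 2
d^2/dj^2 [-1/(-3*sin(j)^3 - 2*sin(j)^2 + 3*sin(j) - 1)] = (-81*sin(j)^6 - 66*sin(j)^5 + 110*sin(j)^4 + 141*sin(j)^3 - 31*sin(j)^2 - 57*sin(j) + 14)/(-3*sin(j)*cos(j)^2 - 2*cos(j)^2 + 3)^3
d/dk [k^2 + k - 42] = 2*k + 1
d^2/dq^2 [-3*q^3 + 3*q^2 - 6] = 6 - 18*q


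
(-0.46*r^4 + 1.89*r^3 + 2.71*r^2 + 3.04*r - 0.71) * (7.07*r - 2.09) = -3.2522*r^5 + 14.3237*r^4 + 15.2096*r^3 + 15.8289*r^2 - 11.3733*r + 1.4839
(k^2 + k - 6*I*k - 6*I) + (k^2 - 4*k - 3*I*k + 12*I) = 2*k^2 - 3*k - 9*I*k + 6*I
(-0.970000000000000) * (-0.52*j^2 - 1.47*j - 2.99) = 0.5044*j^2 + 1.4259*j + 2.9003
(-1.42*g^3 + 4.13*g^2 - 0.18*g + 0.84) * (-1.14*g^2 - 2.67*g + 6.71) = 1.6188*g^5 - 0.9168*g^4 - 20.3501*g^3 + 27.2353*g^2 - 3.4506*g + 5.6364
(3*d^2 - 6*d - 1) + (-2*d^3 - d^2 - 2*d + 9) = -2*d^3 + 2*d^2 - 8*d + 8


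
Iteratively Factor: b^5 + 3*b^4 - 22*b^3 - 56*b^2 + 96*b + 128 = (b + 4)*(b^4 - b^3 - 18*b^2 + 16*b + 32) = (b + 1)*(b + 4)*(b^3 - 2*b^2 - 16*b + 32) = (b + 1)*(b + 4)^2*(b^2 - 6*b + 8) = (b - 2)*(b + 1)*(b + 4)^2*(b - 4)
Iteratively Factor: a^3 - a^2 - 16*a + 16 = (a + 4)*(a^2 - 5*a + 4) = (a - 1)*(a + 4)*(a - 4)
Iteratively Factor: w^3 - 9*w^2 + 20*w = (w - 5)*(w^2 - 4*w) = w*(w - 5)*(w - 4)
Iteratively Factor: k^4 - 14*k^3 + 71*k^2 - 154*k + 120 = (k - 2)*(k^3 - 12*k^2 + 47*k - 60) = (k - 5)*(k - 2)*(k^2 - 7*k + 12) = (k - 5)*(k - 3)*(k - 2)*(k - 4)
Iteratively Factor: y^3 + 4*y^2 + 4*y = (y + 2)*(y^2 + 2*y) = y*(y + 2)*(y + 2)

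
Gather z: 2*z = 2*z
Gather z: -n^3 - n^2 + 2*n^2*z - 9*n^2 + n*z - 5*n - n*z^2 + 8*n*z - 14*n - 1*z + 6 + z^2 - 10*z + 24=-n^3 - 10*n^2 - 19*n + z^2*(1 - n) + z*(2*n^2 + 9*n - 11) + 30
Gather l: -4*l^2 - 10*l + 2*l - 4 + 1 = -4*l^2 - 8*l - 3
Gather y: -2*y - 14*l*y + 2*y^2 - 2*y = 2*y^2 + y*(-14*l - 4)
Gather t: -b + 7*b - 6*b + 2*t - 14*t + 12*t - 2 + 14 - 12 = 0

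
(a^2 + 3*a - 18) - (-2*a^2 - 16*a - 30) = 3*a^2 + 19*a + 12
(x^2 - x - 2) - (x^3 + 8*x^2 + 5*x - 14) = -x^3 - 7*x^2 - 6*x + 12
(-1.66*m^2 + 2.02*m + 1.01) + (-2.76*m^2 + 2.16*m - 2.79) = -4.42*m^2 + 4.18*m - 1.78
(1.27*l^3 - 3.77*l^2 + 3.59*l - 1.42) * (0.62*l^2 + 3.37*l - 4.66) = 0.7874*l^5 + 1.9425*l^4 - 16.3973*l^3 + 28.7861*l^2 - 21.5148*l + 6.6172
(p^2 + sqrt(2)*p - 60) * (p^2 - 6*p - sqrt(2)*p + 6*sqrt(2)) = p^4 - 6*p^3 - 62*p^2 + 60*sqrt(2)*p + 372*p - 360*sqrt(2)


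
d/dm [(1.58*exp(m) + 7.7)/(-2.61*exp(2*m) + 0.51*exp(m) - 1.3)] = (4.1238*exp(2*m) + 40.194*exp(m) - 5.981)*exp(m)/(6.8121*exp(4*m) - 2.6622*exp(3*m) + 7.0461*exp(2*m) - 1.326*exp(m) + 1.69)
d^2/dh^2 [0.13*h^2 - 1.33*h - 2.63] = 0.260000000000000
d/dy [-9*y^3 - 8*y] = -27*y^2 - 8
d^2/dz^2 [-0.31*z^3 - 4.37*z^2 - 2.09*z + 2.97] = -1.86*z - 8.74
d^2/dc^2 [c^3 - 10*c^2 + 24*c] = 6*c - 20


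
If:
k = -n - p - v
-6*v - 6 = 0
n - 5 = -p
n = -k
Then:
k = -4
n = 4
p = 1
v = -1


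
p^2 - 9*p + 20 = (p - 5)*(p - 4)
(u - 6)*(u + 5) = u^2 - u - 30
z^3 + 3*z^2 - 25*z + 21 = (z - 3)*(z - 1)*(z + 7)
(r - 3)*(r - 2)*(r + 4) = r^3 - r^2 - 14*r + 24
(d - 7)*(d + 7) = d^2 - 49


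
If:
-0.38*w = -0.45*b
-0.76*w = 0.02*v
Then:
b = 0.844444444444444*w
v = -38.0*w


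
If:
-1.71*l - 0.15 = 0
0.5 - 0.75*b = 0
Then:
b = 0.67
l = -0.09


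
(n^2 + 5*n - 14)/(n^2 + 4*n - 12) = (n + 7)/(n + 6)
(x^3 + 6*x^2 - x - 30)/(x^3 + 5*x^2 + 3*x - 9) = (x^2 + 3*x - 10)/(x^2 + 2*x - 3)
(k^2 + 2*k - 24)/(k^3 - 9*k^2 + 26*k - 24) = (k + 6)/(k^2 - 5*k + 6)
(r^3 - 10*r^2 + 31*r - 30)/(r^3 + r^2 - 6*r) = (r^2 - 8*r + 15)/(r*(r + 3))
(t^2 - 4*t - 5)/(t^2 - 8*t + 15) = (t + 1)/(t - 3)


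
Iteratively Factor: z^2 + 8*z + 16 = (z + 4)*(z + 4)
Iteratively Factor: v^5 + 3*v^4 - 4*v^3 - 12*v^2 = (v - 2)*(v^4 + 5*v^3 + 6*v^2) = v*(v - 2)*(v^3 + 5*v^2 + 6*v) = v*(v - 2)*(v + 3)*(v^2 + 2*v) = v^2*(v - 2)*(v + 3)*(v + 2)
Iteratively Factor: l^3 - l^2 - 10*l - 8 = (l + 1)*(l^2 - 2*l - 8) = (l + 1)*(l + 2)*(l - 4)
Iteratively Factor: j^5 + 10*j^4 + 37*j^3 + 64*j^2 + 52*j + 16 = (j + 1)*(j^4 + 9*j^3 + 28*j^2 + 36*j + 16) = (j + 1)*(j + 4)*(j^3 + 5*j^2 + 8*j + 4) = (j + 1)*(j + 2)*(j + 4)*(j^2 + 3*j + 2) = (j + 1)*(j + 2)^2*(j + 4)*(j + 1)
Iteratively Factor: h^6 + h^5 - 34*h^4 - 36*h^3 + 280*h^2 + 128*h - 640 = (h - 5)*(h^5 + 6*h^4 - 4*h^3 - 56*h^2 + 128) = (h - 5)*(h + 4)*(h^4 + 2*h^3 - 12*h^2 - 8*h + 32) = (h - 5)*(h + 4)^2*(h^3 - 2*h^2 - 4*h + 8) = (h - 5)*(h - 2)*(h + 4)^2*(h^2 - 4) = (h - 5)*(h - 2)*(h + 2)*(h + 4)^2*(h - 2)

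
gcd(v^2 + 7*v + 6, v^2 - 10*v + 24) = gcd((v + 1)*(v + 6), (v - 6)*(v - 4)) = 1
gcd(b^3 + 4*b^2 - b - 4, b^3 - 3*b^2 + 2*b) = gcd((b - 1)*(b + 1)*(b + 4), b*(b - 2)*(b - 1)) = b - 1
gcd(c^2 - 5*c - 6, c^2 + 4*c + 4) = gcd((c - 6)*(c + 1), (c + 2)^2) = 1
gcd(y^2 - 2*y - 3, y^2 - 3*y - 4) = y + 1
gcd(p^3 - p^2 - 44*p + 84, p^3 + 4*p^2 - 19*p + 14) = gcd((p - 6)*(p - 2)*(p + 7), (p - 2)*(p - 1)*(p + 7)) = p^2 + 5*p - 14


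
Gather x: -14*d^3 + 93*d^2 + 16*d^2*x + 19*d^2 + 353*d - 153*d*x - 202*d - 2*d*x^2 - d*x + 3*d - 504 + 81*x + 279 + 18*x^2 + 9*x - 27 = -14*d^3 + 112*d^2 + 154*d + x^2*(18 - 2*d) + x*(16*d^2 - 154*d + 90) - 252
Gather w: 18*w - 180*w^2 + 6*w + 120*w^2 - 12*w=-60*w^2 + 12*w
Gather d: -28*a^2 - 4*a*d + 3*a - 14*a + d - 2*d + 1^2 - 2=-28*a^2 - 11*a + d*(-4*a - 1) - 1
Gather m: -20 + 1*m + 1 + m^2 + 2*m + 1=m^2 + 3*m - 18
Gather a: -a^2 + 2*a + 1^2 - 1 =-a^2 + 2*a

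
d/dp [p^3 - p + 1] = 3*p^2 - 1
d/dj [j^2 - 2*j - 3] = 2*j - 2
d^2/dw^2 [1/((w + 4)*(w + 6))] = 2*((w + 4)^2 + (w + 4)*(w + 6) + (w + 6)^2)/((w + 4)^3*(w + 6)^3)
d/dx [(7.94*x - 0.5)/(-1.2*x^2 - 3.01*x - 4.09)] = (9.528*x^2 - 1.2*x - 33.9796)/(1.44*x^4 + 7.224*x^3 + 18.8761*x^2 + 24.6218*x + 16.7281)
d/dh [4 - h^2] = -2*h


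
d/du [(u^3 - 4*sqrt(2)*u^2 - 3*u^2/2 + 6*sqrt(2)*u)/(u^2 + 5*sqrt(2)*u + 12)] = (u^4 + 10*sqrt(2)*u^3 - 27*sqrt(2)*u^2/2 - 4*u^2 - 96*sqrt(2)*u - 36*u + 72*sqrt(2))/(u^4 + 10*sqrt(2)*u^3 + 74*u^2 + 120*sqrt(2)*u + 144)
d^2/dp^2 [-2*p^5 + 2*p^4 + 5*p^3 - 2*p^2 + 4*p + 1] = -40*p^3 + 24*p^2 + 30*p - 4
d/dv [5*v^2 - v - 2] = 10*v - 1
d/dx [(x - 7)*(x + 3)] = 2*x - 4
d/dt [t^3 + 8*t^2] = t*(3*t + 16)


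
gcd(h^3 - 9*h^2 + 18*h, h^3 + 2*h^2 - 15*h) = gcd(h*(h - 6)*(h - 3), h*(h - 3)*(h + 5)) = h^2 - 3*h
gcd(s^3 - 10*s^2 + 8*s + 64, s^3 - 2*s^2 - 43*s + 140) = s - 4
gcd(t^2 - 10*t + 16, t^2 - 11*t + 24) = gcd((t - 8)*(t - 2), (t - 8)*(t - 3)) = t - 8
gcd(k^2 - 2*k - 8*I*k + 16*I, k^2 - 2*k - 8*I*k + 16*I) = k^2 + k*(-2 - 8*I) + 16*I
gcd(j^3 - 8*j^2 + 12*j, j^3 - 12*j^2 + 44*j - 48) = j^2 - 8*j + 12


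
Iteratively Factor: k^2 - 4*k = (k)*(k - 4)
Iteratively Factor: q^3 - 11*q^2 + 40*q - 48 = (q - 3)*(q^2 - 8*q + 16) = (q - 4)*(q - 3)*(q - 4)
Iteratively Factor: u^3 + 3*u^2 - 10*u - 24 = (u - 3)*(u^2 + 6*u + 8) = (u - 3)*(u + 4)*(u + 2)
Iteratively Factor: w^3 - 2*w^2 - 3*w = (w)*(w^2 - 2*w - 3) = w*(w + 1)*(w - 3)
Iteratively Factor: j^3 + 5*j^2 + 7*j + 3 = (j + 1)*(j^2 + 4*j + 3) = (j + 1)^2*(j + 3)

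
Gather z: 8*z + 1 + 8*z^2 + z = 8*z^2 + 9*z + 1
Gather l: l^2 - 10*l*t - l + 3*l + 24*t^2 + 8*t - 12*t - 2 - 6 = l^2 + l*(2 - 10*t) + 24*t^2 - 4*t - 8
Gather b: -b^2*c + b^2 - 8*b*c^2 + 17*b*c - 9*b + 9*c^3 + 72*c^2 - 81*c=b^2*(1 - c) + b*(-8*c^2 + 17*c - 9) + 9*c^3 + 72*c^2 - 81*c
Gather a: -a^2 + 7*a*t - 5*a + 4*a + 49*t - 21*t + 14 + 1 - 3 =-a^2 + a*(7*t - 1) + 28*t + 12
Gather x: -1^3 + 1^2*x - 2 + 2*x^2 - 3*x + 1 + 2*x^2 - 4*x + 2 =4*x^2 - 6*x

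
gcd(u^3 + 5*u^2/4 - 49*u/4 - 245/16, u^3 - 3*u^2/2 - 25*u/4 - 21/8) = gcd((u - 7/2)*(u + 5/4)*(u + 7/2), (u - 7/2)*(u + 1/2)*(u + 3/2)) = u - 7/2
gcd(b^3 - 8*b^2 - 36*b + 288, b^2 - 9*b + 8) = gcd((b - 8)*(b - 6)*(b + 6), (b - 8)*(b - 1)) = b - 8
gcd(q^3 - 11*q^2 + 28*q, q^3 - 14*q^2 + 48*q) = q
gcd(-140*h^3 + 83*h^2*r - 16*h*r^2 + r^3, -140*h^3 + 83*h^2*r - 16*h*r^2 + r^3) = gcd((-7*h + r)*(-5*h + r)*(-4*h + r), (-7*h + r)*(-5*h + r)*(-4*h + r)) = -140*h^3 + 83*h^2*r - 16*h*r^2 + r^3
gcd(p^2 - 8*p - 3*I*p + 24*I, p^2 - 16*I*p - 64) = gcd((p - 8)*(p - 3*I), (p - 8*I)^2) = 1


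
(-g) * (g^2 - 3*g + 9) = -g^3 + 3*g^2 - 9*g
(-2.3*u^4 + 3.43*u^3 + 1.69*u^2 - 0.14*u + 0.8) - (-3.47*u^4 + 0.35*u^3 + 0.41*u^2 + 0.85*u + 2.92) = 1.17*u^4 + 3.08*u^3 + 1.28*u^2 - 0.99*u - 2.12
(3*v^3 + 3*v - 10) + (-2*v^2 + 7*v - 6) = 3*v^3 - 2*v^2 + 10*v - 16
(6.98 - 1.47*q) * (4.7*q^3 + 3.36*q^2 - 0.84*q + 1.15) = -6.909*q^4 + 27.8668*q^3 + 24.6876*q^2 - 7.5537*q + 8.027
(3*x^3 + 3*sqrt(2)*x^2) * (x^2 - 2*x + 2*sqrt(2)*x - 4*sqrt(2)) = 3*x^5 - 6*x^4 + 9*sqrt(2)*x^4 - 18*sqrt(2)*x^3 + 12*x^3 - 24*x^2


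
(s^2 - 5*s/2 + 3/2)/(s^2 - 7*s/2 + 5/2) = (2*s - 3)/(2*s - 5)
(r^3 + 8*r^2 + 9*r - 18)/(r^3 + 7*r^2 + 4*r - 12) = (r + 3)/(r + 2)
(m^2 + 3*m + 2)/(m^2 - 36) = (m^2 + 3*m + 2)/(m^2 - 36)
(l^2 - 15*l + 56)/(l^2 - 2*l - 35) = (l - 8)/(l + 5)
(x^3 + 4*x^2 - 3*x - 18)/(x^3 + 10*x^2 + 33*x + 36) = (x - 2)/(x + 4)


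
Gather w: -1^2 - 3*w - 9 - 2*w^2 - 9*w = -2*w^2 - 12*w - 10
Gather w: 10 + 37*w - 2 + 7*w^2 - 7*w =7*w^2 + 30*w + 8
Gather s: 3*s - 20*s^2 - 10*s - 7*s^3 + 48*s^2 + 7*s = -7*s^3 + 28*s^2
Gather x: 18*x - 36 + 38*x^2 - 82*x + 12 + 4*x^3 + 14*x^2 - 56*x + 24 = 4*x^3 + 52*x^2 - 120*x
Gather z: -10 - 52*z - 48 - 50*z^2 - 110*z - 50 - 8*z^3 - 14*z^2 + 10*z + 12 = -8*z^3 - 64*z^2 - 152*z - 96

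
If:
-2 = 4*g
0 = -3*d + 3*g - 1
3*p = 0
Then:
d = -5/6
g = -1/2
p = 0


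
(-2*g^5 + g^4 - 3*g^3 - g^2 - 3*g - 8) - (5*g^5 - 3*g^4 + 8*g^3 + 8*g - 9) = -7*g^5 + 4*g^4 - 11*g^3 - g^2 - 11*g + 1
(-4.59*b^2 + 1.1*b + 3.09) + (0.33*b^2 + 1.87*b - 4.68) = -4.26*b^2 + 2.97*b - 1.59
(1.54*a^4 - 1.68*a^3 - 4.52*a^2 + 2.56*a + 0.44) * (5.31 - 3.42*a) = -5.2668*a^5 + 13.923*a^4 + 6.5376*a^3 - 32.7564*a^2 + 12.0888*a + 2.3364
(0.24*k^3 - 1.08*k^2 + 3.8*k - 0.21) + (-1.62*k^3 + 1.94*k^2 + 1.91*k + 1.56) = -1.38*k^3 + 0.86*k^2 + 5.71*k + 1.35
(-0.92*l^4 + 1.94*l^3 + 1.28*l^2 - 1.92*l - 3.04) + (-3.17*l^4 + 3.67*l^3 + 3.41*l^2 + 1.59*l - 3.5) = -4.09*l^4 + 5.61*l^3 + 4.69*l^2 - 0.33*l - 6.54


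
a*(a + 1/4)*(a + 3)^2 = a^4 + 25*a^3/4 + 21*a^2/2 + 9*a/4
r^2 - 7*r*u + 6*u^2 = (r - 6*u)*(r - u)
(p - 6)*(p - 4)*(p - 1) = p^3 - 11*p^2 + 34*p - 24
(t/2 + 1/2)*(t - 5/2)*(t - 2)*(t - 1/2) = t^4/2 - 2*t^3 + 9*t^2/8 + 19*t/8 - 5/4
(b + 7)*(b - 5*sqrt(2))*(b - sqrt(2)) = b^3 - 6*sqrt(2)*b^2 + 7*b^2 - 42*sqrt(2)*b + 10*b + 70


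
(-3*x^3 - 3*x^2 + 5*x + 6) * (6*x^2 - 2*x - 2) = -18*x^5 - 12*x^4 + 42*x^3 + 32*x^2 - 22*x - 12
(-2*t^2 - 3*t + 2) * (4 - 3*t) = 6*t^3 + t^2 - 18*t + 8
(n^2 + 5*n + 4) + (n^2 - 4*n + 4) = 2*n^2 + n + 8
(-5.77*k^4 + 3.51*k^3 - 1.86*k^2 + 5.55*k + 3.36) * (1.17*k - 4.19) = -6.7509*k^5 + 28.283*k^4 - 16.8831*k^3 + 14.2869*k^2 - 19.3233*k - 14.0784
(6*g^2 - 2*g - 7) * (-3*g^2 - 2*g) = -18*g^4 - 6*g^3 + 25*g^2 + 14*g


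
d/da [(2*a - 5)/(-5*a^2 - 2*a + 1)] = 2*(5*a^2 - 25*a - 4)/(25*a^4 + 20*a^3 - 6*a^2 - 4*a + 1)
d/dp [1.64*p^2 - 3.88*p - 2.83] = 3.28*p - 3.88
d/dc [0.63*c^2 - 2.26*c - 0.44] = 1.26*c - 2.26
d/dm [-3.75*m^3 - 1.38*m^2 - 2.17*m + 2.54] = -11.25*m^2 - 2.76*m - 2.17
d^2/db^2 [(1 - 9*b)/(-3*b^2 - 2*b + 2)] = 2*(4*(3*b + 1)^2*(9*b - 1) - 3*(27*b + 5)*(3*b^2 + 2*b - 2))/(3*b^2 + 2*b - 2)^3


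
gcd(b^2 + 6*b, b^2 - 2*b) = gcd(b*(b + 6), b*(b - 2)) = b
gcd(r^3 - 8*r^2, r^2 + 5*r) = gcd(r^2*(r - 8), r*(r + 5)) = r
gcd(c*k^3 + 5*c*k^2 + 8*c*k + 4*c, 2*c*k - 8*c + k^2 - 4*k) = 1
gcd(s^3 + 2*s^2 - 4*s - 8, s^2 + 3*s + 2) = s + 2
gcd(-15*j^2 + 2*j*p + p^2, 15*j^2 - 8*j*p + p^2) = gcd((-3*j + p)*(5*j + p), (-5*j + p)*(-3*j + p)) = -3*j + p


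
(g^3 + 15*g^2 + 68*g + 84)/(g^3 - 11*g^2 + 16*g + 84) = (g^2 + 13*g + 42)/(g^2 - 13*g + 42)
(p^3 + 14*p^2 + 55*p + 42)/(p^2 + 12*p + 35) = (p^2 + 7*p + 6)/(p + 5)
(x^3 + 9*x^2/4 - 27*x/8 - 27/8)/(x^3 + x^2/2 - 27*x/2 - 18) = (8*x^2 - 6*x - 9)/(4*(2*x^2 - 5*x - 12))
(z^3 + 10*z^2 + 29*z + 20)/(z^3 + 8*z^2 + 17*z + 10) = (z + 4)/(z + 2)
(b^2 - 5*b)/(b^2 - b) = (b - 5)/(b - 1)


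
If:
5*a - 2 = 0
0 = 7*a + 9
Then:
No Solution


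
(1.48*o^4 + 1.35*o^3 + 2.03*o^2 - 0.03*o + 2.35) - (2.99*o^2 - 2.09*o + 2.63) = 1.48*o^4 + 1.35*o^3 - 0.96*o^2 + 2.06*o - 0.28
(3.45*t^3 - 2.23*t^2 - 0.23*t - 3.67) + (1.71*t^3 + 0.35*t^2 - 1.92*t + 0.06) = 5.16*t^3 - 1.88*t^2 - 2.15*t - 3.61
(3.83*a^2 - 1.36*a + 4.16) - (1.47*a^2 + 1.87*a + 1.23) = 2.36*a^2 - 3.23*a + 2.93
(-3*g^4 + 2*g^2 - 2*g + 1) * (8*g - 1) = -24*g^5 + 3*g^4 + 16*g^3 - 18*g^2 + 10*g - 1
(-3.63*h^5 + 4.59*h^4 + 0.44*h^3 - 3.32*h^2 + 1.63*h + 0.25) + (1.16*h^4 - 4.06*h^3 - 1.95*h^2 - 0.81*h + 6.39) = -3.63*h^5 + 5.75*h^4 - 3.62*h^3 - 5.27*h^2 + 0.82*h + 6.64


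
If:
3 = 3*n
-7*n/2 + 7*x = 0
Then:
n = 1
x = 1/2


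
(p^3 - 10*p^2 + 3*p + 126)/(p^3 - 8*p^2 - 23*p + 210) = (p + 3)/(p + 5)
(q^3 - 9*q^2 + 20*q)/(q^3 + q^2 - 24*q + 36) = q*(q^2 - 9*q + 20)/(q^3 + q^2 - 24*q + 36)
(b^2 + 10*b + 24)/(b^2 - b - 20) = (b + 6)/(b - 5)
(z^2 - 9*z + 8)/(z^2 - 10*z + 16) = (z - 1)/(z - 2)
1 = 1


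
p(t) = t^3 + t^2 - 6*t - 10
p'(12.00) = 450.00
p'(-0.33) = -6.33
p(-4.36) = -47.71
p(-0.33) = -7.95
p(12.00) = 1790.00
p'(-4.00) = 34.00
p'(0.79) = -2.55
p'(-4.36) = 42.31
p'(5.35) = 90.57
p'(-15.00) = 639.00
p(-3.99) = -33.66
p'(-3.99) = 33.78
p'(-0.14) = -6.22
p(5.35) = 139.65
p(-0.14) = -9.14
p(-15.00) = -3070.00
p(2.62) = -0.87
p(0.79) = -13.62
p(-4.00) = -34.00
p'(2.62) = 19.83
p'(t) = 3*t^2 + 2*t - 6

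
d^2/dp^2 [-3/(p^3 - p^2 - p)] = 6*(-6*p^4 + 8*p^3 - 3*p - 1)/(p^3*(p^6 - 3*p^5 + 5*p^3 - 3*p - 1))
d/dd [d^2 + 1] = 2*d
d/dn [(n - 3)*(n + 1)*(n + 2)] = 3*n^2 - 7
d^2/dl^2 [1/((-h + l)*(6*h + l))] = 2*(-(h - l)^2 + (h - l)*(6*h + l) - (6*h + l)^2)/((h - l)^3*(6*h + l)^3)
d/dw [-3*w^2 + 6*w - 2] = 6 - 6*w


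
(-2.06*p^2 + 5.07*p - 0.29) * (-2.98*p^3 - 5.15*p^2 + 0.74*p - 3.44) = 6.1388*p^5 - 4.4996*p^4 - 26.7707*p^3 + 12.3317*p^2 - 17.6554*p + 0.9976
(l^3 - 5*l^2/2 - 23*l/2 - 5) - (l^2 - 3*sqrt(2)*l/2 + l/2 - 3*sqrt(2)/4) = l^3 - 7*l^2/2 - 12*l + 3*sqrt(2)*l/2 - 5 + 3*sqrt(2)/4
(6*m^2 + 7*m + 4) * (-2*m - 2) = -12*m^3 - 26*m^2 - 22*m - 8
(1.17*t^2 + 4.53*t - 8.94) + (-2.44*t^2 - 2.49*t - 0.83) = -1.27*t^2 + 2.04*t - 9.77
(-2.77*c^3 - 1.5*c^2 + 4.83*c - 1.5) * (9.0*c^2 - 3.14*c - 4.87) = -24.93*c^5 - 4.8022*c^4 + 61.6699*c^3 - 21.3612*c^2 - 18.8121*c + 7.305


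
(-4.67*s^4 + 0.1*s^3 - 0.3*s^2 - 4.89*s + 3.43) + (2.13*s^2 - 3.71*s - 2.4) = -4.67*s^4 + 0.1*s^3 + 1.83*s^2 - 8.6*s + 1.03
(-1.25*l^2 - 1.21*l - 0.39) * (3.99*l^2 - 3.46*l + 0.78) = -4.9875*l^4 - 0.5029*l^3 + 1.6555*l^2 + 0.4056*l - 0.3042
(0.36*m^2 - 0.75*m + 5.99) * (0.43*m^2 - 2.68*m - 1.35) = 0.1548*m^4 - 1.2873*m^3 + 4.0997*m^2 - 15.0407*m - 8.0865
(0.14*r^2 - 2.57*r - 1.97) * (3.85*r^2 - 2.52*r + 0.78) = 0.539*r^4 - 10.2473*r^3 - 0.9989*r^2 + 2.9598*r - 1.5366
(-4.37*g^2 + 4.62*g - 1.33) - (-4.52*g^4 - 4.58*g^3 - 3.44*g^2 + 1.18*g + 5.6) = 4.52*g^4 + 4.58*g^3 - 0.93*g^2 + 3.44*g - 6.93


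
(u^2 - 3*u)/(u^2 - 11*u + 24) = u/(u - 8)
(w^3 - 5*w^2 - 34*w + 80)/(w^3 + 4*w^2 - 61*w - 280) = (w - 2)/(w + 7)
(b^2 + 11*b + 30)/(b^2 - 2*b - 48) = (b + 5)/(b - 8)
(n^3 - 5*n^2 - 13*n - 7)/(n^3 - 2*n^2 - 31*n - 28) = (n + 1)/(n + 4)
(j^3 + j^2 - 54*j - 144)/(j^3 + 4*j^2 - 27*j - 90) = (j - 8)/(j - 5)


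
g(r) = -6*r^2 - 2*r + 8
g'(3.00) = -38.00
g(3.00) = -52.00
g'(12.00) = -146.00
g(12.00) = -880.00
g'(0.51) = -8.12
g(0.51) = 5.42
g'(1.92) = -25.04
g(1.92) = -17.96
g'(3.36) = -42.32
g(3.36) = -66.46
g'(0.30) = -5.60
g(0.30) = 6.86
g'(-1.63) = 17.56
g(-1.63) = -4.68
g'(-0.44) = 3.28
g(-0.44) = 7.72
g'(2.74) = -34.88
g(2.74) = -42.53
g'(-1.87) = 20.44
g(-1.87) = -9.24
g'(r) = -12*r - 2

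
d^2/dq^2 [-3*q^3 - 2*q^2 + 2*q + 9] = -18*q - 4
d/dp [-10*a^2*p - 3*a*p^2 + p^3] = -10*a^2 - 6*a*p + 3*p^2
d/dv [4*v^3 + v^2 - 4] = 2*v*(6*v + 1)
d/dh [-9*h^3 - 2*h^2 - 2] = h*(-27*h - 4)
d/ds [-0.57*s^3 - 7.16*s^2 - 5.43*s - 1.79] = -1.71*s^2 - 14.32*s - 5.43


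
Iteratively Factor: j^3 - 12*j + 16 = (j - 2)*(j^2 + 2*j - 8) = (j - 2)^2*(j + 4)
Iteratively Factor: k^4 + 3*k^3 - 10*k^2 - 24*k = (k + 4)*(k^3 - k^2 - 6*k) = k*(k + 4)*(k^2 - k - 6) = k*(k + 2)*(k + 4)*(k - 3)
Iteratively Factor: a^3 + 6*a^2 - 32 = (a + 4)*(a^2 + 2*a - 8) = (a + 4)^2*(a - 2)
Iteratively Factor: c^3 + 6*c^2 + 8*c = (c + 4)*(c^2 + 2*c) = (c + 2)*(c + 4)*(c)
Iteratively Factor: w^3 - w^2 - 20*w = (w + 4)*(w^2 - 5*w) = w*(w + 4)*(w - 5)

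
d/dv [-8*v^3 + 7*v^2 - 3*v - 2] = -24*v^2 + 14*v - 3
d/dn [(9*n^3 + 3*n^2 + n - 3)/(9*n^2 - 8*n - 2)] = (81*n^4 - 144*n^3 - 87*n^2 + 42*n - 26)/(81*n^4 - 144*n^3 + 28*n^2 + 32*n + 4)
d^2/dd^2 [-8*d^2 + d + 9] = -16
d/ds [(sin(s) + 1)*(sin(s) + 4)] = (2*sin(s) + 5)*cos(s)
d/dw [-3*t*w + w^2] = -3*t + 2*w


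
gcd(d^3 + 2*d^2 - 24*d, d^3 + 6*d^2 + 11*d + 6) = 1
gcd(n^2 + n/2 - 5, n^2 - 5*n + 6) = n - 2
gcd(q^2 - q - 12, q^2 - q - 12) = q^2 - q - 12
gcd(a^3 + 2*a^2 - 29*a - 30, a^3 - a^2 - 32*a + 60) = a^2 + a - 30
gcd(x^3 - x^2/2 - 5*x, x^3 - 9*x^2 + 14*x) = x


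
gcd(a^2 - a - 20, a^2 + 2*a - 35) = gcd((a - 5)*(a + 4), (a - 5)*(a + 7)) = a - 5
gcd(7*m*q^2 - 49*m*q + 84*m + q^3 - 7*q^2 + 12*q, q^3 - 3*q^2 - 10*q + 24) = q - 4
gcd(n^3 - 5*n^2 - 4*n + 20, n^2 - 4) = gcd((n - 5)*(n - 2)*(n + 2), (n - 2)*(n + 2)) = n^2 - 4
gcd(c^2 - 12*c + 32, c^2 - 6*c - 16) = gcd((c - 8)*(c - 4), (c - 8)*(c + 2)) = c - 8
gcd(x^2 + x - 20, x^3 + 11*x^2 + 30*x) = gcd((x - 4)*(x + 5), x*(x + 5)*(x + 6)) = x + 5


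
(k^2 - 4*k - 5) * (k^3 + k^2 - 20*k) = k^5 - 3*k^4 - 29*k^3 + 75*k^2 + 100*k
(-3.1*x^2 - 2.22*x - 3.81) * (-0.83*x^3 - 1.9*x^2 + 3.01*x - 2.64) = 2.573*x^5 + 7.7326*x^4 - 1.9507*x^3 + 8.7408*x^2 - 5.6073*x + 10.0584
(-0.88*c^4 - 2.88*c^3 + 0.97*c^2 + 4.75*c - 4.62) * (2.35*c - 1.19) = -2.068*c^5 - 5.7208*c^4 + 5.7067*c^3 + 10.0082*c^2 - 16.5095*c + 5.4978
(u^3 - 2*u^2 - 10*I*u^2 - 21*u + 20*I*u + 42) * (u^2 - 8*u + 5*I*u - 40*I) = u^5 - 10*u^4 - 5*I*u^4 + 45*u^3 + 50*I*u^3 - 290*u^2 - 185*I*u^2 + 464*u + 1050*I*u - 1680*I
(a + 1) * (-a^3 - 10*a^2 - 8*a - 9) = -a^4 - 11*a^3 - 18*a^2 - 17*a - 9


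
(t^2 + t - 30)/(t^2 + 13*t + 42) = (t - 5)/(t + 7)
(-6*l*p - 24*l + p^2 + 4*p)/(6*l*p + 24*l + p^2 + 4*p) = (-6*l + p)/(6*l + p)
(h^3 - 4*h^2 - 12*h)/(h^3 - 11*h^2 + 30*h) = (h + 2)/(h - 5)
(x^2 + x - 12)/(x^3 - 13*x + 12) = 1/(x - 1)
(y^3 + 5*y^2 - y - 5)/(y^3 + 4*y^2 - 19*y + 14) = (y^2 + 6*y + 5)/(y^2 + 5*y - 14)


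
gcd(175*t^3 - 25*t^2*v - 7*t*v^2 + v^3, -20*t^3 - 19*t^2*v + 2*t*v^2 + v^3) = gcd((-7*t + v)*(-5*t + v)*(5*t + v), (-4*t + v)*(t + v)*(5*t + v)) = 5*t + v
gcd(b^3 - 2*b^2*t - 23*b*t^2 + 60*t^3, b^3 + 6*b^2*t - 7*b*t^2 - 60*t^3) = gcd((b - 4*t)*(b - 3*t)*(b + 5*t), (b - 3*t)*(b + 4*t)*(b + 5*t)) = -b^2 - 2*b*t + 15*t^2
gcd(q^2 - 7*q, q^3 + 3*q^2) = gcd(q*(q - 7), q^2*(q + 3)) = q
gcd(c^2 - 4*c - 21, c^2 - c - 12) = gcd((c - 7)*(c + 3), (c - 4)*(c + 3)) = c + 3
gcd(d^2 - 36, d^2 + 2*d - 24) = d + 6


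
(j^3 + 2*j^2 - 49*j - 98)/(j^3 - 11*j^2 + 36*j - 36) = (j^3 + 2*j^2 - 49*j - 98)/(j^3 - 11*j^2 + 36*j - 36)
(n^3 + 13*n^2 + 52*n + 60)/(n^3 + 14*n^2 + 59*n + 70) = (n + 6)/(n + 7)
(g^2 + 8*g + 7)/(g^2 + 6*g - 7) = (g + 1)/(g - 1)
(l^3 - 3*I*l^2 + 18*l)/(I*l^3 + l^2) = (l^2 - 3*I*l + 18)/(l*(I*l + 1))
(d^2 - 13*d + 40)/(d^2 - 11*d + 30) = (d - 8)/(d - 6)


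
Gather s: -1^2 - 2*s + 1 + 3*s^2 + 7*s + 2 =3*s^2 + 5*s + 2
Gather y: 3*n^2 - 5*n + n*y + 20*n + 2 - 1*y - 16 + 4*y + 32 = 3*n^2 + 15*n + y*(n + 3) + 18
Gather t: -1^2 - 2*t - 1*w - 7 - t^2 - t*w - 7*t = -t^2 + t*(-w - 9) - w - 8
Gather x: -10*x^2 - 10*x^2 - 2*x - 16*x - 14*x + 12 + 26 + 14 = -20*x^2 - 32*x + 52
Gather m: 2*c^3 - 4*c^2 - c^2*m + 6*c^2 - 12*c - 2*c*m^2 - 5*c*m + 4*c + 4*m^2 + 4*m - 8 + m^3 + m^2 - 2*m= 2*c^3 + 2*c^2 - 8*c + m^3 + m^2*(5 - 2*c) + m*(-c^2 - 5*c + 2) - 8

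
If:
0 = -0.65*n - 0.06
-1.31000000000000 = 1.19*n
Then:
No Solution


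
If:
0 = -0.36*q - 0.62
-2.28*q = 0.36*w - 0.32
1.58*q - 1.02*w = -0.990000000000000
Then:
No Solution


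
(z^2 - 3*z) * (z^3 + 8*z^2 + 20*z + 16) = z^5 + 5*z^4 - 4*z^3 - 44*z^2 - 48*z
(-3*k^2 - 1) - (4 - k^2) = -2*k^2 - 5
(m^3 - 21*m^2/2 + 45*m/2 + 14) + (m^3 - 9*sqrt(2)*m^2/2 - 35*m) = 2*m^3 - 21*m^2/2 - 9*sqrt(2)*m^2/2 - 25*m/2 + 14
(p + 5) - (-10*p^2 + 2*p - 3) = 10*p^2 - p + 8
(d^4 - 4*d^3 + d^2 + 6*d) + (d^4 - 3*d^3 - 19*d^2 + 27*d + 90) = 2*d^4 - 7*d^3 - 18*d^2 + 33*d + 90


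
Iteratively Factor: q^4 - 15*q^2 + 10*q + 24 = (q + 1)*(q^3 - q^2 - 14*q + 24) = (q - 3)*(q + 1)*(q^2 + 2*q - 8) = (q - 3)*(q - 2)*(q + 1)*(q + 4)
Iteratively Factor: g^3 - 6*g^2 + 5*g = (g - 5)*(g^2 - g) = (g - 5)*(g - 1)*(g)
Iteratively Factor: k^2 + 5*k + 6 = (k + 2)*(k + 3)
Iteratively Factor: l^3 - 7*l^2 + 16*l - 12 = (l - 2)*(l^2 - 5*l + 6) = (l - 3)*(l - 2)*(l - 2)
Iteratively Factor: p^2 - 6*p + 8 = (p - 4)*(p - 2)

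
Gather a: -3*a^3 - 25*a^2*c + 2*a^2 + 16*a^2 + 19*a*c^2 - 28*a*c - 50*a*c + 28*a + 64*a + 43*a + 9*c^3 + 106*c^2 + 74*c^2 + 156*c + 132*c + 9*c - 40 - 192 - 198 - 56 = -3*a^3 + a^2*(18 - 25*c) + a*(19*c^2 - 78*c + 135) + 9*c^3 + 180*c^2 + 297*c - 486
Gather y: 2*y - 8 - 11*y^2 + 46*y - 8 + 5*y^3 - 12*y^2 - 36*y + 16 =5*y^3 - 23*y^2 + 12*y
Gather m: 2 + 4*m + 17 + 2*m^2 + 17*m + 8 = 2*m^2 + 21*m + 27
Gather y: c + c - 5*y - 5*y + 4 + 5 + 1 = 2*c - 10*y + 10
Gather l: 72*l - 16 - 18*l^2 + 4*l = -18*l^2 + 76*l - 16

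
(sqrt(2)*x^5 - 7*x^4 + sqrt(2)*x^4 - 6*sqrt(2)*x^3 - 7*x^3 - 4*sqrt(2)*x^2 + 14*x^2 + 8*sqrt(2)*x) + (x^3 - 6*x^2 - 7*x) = sqrt(2)*x^5 - 7*x^4 + sqrt(2)*x^4 - 6*sqrt(2)*x^3 - 6*x^3 - 4*sqrt(2)*x^2 + 8*x^2 - 7*x + 8*sqrt(2)*x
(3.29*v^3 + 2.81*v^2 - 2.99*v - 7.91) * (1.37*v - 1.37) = 4.5073*v^4 - 0.6576*v^3 - 7.946*v^2 - 6.7404*v + 10.8367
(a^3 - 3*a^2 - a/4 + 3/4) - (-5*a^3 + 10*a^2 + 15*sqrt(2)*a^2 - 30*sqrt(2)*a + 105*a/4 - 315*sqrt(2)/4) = 6*a^3 - 15*sqrt(2)*a^2 - 13*a^2 - 53*a/2 + 30*sqrt(2)*a + 3/4 + 315*sqrt(2)/4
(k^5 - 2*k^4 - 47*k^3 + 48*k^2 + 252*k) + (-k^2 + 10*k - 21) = k^5 - 2*k^4 - 47*k^3 + 47*k^2 + 262*k - 21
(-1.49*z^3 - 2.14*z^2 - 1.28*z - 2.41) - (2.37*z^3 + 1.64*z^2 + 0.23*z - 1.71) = -3.86*z^3 - 3.78*z^2 - 1.51*z - 0.7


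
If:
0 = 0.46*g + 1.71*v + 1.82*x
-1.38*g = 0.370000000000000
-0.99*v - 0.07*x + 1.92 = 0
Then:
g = -0.27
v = 2.07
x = -1.88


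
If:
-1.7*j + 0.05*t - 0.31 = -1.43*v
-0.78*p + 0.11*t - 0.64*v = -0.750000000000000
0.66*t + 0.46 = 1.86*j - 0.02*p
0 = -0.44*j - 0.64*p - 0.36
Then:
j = -6.35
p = 3.80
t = -18.70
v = -6.68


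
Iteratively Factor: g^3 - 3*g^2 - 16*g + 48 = (g - 4)*(g^2 + g - 12) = (g - 4)*(g - 3)*(g + 4)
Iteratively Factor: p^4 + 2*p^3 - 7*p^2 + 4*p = (p)*(p^3 + 2*p^2 - 7*p + 4) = p*(p - 1)*(p^2 + 3*p - 4) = p*(p - 1)^2*(p + 4)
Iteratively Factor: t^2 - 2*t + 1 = (t - 1)*(t - 1)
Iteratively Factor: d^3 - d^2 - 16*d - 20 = (d - 5)*(d^2 + 4*d + 4) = (d - 5)*(d + 2)*(d + 2)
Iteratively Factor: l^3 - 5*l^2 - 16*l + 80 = (l + 4)*(l^2 - 9*l + 20) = (l - 5)*(l + 4)*(l - 4)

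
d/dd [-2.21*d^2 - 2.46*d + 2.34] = -4.42*d - 2.46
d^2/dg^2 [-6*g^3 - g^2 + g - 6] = -36*g - 2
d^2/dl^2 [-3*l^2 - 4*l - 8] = -6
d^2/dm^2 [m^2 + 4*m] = 2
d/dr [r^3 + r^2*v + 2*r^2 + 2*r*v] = 3*r^2 + 2*r*v + 4*r + 2*v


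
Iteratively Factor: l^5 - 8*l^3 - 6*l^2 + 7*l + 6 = (l - 3)*(l^4 + 3*l^3 + l^2 - 3*l - 2) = (l - 3)*(l - 1)*(l^3 + 4*l^2 + 5*l + 2) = (l - 3)*(l - 1)*(l + 2)*(l^2 + 2*l + 1) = (l - 3)*(l - 1)*(l + 1)*(l + 2)*(l + 1)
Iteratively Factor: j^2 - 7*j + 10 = (j - 5)*(j - 2)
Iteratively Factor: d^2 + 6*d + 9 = (d + 3)*(d + 3)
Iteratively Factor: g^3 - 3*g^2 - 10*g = (g - 5)*(g^2 + 2*g) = (g - 5)*(g + 2)*(g)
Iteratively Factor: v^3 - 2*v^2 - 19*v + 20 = (v + 4)*(v^2 - 6*v + 5) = (v - 1)*(v + 4)*(v - 5)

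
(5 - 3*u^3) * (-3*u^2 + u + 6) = 9*u^5 - 3*u^4 - 18*u^3 - 15*u^2 + 5*u + 30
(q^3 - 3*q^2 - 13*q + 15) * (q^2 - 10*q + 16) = q^5 - 13*q^4 + 33*q^3 + 97*q^2 - 358*q + 240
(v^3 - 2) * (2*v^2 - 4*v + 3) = 2*v^5 - 4*v^4 + 3*v^3 - 4*v^2 + 8*v - 6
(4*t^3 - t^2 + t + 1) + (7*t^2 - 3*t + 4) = 4*t^3 + 6*t^2 - 2*t + 5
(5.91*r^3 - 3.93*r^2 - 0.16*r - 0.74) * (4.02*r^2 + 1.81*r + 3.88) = 23.7582*r^5 - 5.1015*r^4 + 15.1743*r^3 - 18.5128*r^2 - 1.9602*r - 2.8712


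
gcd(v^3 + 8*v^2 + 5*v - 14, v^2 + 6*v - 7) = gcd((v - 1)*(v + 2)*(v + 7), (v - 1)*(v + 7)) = v^2 + 6*v - 7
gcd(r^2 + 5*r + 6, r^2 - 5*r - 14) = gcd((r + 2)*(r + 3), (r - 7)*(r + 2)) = r + 2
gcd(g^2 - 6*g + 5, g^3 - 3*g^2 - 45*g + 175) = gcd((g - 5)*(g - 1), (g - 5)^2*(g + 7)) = g - 5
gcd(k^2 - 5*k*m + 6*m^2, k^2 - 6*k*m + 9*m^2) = k - 3*m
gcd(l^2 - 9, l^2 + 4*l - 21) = l - 3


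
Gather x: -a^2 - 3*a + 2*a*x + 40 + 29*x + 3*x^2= -a^2 - 3*a + 3*x^2 + x*(2*a + 29) + 40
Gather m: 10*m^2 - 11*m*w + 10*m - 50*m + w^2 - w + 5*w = 10*m^2 + m*(-11*w - 40) + w^2 + 4*w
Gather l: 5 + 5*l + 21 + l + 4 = 6*l + 30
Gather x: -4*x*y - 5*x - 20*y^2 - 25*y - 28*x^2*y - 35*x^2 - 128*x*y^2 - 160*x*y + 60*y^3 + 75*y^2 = x^2*(-28*y - 35) + x*(-128*y^2 - 164*y - 5) + 60*y^3 + 55*y^2 - 25*y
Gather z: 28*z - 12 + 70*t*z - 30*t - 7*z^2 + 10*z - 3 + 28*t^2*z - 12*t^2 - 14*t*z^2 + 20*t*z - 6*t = -12*t^2 - 36*t + z^2*(-14*t - 7) + z*(28*t^2 + 90*t + 38) - 15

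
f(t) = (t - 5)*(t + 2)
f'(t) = 2*t - 3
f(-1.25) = -4.69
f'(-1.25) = -5.50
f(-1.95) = -0.35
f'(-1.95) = -6.90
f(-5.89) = 42.36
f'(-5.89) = -14.78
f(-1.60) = -2.64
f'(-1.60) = -6.20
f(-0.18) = -9.43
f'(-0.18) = -3.36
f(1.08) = -12.07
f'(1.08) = -0.84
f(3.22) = -9.29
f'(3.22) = 3.44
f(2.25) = -11.69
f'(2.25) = 1.50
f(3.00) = -10.00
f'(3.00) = 3.00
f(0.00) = -10.00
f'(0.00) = -3.00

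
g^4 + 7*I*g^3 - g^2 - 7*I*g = g*(g - 1)*(g + 1)*(g + 7*I)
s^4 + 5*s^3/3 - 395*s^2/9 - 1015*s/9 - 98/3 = (s - 7)*(s + 1/3)*(s + 7/3)*(s + 6)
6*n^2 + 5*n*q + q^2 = (2*n + q)*(3*n + q)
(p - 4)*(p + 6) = p^2 + 2*p - 24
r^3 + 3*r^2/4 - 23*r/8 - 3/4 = (r - 3/2)*(r + 1/4)*(r + 2)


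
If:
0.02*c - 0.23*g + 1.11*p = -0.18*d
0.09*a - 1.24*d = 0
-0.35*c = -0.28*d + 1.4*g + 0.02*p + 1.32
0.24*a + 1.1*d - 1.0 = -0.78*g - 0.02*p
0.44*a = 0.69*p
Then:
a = 0.55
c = -7.94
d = 0.04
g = 1.05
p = 0.35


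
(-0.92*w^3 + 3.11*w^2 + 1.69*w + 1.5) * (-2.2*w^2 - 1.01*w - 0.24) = 2.024*w^5 - 5.9128*w^4 - 6.6383*w^3 - 5.7533*w^2 - 1.9206*w - 0.36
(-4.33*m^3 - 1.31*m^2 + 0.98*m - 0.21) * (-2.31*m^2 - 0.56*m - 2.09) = 10.0023*m^5 + 5.4509*m^4 + 7.5195*m^3 + 2.6742*m^2 - 1.9306*m + 0.4389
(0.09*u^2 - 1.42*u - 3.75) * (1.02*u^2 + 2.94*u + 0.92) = 0.0918*u^4 - 1.1838*u^3 - 7.917*u^2 - 12.3314*u - 3.45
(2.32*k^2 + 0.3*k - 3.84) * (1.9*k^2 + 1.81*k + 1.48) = 4.408*k^4 + 4.7692*k^3 - 3.3194*k^2 - 6.5064*k - 5.6832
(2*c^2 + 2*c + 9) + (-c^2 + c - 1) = c^2 + 3*c + 8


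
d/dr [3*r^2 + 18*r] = 6*r + 18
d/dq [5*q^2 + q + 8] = 10*q + 1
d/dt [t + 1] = 1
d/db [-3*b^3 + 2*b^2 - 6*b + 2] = -9*b^2 + 4*b - 6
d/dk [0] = 0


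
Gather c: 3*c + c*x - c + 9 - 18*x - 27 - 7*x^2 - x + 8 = c*(x + 2) - 7*x^2 - 19*x - 10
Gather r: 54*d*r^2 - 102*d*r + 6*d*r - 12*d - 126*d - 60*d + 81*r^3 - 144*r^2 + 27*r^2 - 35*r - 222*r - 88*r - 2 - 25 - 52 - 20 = -198*d + 81*r^3 + r^2*(54*d - 117) + r*(-96*d - 345) - 99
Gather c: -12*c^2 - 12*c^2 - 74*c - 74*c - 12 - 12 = -24*c^2 - 148*c - 24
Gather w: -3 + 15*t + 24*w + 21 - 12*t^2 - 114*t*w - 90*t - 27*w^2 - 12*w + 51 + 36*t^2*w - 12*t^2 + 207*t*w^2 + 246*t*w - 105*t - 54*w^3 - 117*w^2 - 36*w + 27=-24*t^2 - 180*t - 54*w^3 + w^2*(207*t - 144) + w*(36*t^2 + 132*t - 24) + 96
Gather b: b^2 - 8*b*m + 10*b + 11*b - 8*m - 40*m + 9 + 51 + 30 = b^2 + b*(21 - 8*m) - 48*m + 90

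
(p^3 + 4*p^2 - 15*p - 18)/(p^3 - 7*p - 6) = (p + 6)/(p + 2)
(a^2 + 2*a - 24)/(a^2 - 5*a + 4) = (a + 6)/(a - 1)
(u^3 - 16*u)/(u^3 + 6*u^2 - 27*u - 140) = u*(u - 4)/(u^2 + 2*u - 35)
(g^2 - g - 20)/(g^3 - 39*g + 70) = (g + 4)/(g^2 + 5*g - 14)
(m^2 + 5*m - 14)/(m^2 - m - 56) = (m - 2)/(m - 8)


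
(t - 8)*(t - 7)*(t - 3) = t^3 - 18*t^2 + 101*t - 168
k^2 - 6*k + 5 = (k - 5)*(k - 1)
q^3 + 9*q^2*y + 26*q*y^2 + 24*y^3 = (q + 2*y)*(q + 3*y)*(q + 4*y)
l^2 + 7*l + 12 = (l + 3)*(l + 4)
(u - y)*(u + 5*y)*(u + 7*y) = u^3 + 11*u^2*y + 23*u*y^2 - 35*y^3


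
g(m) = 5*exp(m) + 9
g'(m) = 5*exp(m)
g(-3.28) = 9.19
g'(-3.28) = 0.19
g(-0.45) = 12.19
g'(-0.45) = 3.19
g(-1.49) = 10.13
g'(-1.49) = 1.13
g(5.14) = 862.58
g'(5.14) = 853.58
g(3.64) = 199.46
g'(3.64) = 190.46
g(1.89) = 42.10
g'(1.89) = 33.10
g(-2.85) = 9.29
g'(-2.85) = 0.29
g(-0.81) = 11.22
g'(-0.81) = 2.22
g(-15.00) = 9.00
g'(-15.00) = 0.00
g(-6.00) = 9.01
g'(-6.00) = 0.01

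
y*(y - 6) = y^2 - 6*y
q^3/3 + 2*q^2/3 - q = q*(q/3 + 1)*(q - 1)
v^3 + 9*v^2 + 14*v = v*(v + 2)*(v + 7)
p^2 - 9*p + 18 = (p - 6)*(p - 3)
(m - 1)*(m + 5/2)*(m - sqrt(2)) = m^3 - sqrt(2)*m^2 + 3*m^2/2 - 5*m/2 - 3*sqrt(2)*m/2 + 5*sqrt(2)/2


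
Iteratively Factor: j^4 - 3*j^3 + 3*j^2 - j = (j - 1)*(j^3 - 2*j^2 + j) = j*(j - 1)*(j^2 - 2*j + 1) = j*(j - 1)^2*(j - 1)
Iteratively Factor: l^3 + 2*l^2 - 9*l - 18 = (l + 2)*(l^2 - 9) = (l - 3)*(l + 2)*(l + 3)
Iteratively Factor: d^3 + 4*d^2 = (d)*(d^2 + 4*d) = d*(d + 4)*(d)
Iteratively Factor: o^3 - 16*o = (o + 4)*(o^2 - 4*o) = o*(o + 4)*(o - 4)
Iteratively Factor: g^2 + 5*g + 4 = (g + 4)*(g + 1)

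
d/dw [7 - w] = -1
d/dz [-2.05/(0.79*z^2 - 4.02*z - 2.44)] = (3.239*z - 8.241)/(-0.79*z^2 + 4.02*z + 2.44)^2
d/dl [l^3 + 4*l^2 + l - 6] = 3*l^2 + 8*l + 1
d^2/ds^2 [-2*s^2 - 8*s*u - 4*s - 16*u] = -4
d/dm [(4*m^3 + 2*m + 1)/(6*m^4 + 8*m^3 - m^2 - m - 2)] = (-24*m^6 - 40*m^4 - 64*m^3 - 46*m^2 + 2*m - 3)/(36*m^8 + 96*m^7 + 52*m^6 - 28*m^5 - 39*m^4 - 30*m^3 + 5*m^2 + 4*m + 4)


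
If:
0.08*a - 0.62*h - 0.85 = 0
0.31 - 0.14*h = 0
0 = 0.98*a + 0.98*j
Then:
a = 27.79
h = 2.21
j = -27.79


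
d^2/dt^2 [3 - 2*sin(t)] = 2*sin(t)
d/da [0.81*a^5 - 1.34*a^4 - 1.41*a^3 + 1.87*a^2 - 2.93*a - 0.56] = 4.05*a^4 - 5.36*a^3 - 4.23*a^2 + 3.74*a - 2.93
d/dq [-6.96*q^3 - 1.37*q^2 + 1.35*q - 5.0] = -20.88*q^2 - 2.74*q + 1.35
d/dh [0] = 0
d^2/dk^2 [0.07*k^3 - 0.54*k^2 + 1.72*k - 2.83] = 0.42*k - 1.08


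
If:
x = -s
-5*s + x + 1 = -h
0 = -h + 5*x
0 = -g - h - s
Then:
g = 4/11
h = -5/11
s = 1/11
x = -1/11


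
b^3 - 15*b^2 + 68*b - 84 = (b - 7)*(b - 6)*(b - 2)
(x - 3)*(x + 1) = x^2 - 2*x - 3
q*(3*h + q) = 3*h*q + q^2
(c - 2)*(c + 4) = c^2 + 2*c - 8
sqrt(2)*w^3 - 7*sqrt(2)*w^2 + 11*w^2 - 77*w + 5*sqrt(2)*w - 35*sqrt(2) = (w - 7)*(w + 5*sqrt(2))*(sqrt(2)*w + 1)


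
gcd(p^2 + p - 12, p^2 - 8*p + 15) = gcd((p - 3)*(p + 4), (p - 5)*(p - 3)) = p - 3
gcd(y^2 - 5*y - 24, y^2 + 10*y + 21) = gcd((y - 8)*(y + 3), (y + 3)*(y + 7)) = y + 3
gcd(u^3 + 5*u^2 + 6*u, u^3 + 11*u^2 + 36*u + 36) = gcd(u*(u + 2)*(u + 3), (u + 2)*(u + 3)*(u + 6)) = u^2 + 5*u + 6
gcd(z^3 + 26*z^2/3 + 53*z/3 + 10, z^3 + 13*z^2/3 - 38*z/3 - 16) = z^2 + 7*z + 6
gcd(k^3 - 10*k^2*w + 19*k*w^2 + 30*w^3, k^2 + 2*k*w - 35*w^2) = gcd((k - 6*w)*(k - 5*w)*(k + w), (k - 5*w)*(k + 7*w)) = -k + 5*w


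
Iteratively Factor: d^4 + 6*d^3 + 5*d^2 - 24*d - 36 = (d + 3)*(d^3 + 3*d^2 - 4*d - 12) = (d - 2)*(d + 3)*(d^2 + 5*d + 6) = (d - 2)*(d + 3)^2*(d + 2)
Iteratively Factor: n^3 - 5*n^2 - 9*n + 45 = (n - 3)*(n^2 - 2*n - 15) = (n - 5)*(n - 3)*(n + 3)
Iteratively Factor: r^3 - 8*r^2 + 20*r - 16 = (r - 2)*(r^2 - 6*r + 8) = (r - 4)*(r - 2)*(r - 2)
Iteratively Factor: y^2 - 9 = (y - 3)*(y + 3)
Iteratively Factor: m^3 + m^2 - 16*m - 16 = (m + 4)*(m^2 - 3*m - 4) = (m - 4)*(m + 4)*(m + 1)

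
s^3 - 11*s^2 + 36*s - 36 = (s - 6)*(s - 3)*(s - 2)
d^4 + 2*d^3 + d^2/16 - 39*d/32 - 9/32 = (d - 3/4)*(d + 1/4)*(d + 1)*(d + 3/2)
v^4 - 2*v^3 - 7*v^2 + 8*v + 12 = (v - 3)*(v - 2)*(v + 1)*(v + 2)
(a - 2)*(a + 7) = a^2 + 5*a - 14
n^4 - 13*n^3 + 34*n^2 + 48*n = n*(n - 8)*(n - 6)*(n + 1)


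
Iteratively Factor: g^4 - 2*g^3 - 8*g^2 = (g)*(g^3 - 2*g^2 - 8*g) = g*(g - 4)*(g^2 + 2*g) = g*(g - 4)*(g + 2)*(g)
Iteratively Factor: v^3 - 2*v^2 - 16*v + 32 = (v - 2)*(v^2 - 16) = (v - 2)*(v + 4)*(v - 4)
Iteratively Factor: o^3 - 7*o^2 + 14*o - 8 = (o - 2)*(o^2 - 5*o + 4) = (o - 4)*(o - 2)*(o - 1)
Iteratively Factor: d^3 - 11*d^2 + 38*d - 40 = (d - 4)*(d^2 - 7*d + 10) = (d - 5)*(d - 4)*(d - 2)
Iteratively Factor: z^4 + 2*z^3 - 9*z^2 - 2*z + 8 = (z - 1)*(z^3 + 3*z^2 - 6*z - 8) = (z - 1)*(z + 1)*(z^2 + 2*z - 8) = (z - 2)*(z - 1)*(z + 1)*(z + 4)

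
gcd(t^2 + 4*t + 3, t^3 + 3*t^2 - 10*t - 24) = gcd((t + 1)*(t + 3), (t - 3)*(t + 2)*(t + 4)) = 1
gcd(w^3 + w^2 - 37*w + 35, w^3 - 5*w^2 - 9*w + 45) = w - 5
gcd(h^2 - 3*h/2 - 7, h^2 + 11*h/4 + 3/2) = h + 2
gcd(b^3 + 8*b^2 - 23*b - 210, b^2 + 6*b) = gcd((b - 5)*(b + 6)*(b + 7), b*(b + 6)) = b + 6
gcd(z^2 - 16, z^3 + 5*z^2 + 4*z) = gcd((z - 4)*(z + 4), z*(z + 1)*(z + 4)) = z + 4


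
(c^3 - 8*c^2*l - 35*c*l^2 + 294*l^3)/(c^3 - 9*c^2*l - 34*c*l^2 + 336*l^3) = (c - 7*l)/(c - 8*l)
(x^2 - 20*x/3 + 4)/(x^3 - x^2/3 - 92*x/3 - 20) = (3*x - 2)/(3*x^2 + 17*x + 10)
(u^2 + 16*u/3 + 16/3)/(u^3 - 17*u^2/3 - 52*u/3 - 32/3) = (u + 4)/(u^2 - 7*u - 8)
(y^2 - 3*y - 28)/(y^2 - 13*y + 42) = (y + 4)/(y - 6)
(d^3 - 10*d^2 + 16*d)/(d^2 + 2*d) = (d^2 - 10*d + 16)/(d + 2)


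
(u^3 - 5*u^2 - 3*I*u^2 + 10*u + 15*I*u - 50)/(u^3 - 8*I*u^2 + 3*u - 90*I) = (u^2 + u*(-5 + 2*I) - 10*I)/(u^2 - 3*I*u + 18)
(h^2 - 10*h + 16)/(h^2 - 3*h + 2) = (h - 8)/(h - 1)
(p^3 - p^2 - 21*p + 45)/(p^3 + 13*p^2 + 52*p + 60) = (p^2 - 6*p + 9)/(p^2 + 8*p + 12)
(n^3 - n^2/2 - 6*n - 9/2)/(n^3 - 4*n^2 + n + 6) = (n + 3/2)/(n - 2)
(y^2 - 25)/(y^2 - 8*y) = (y^2 - 25)/(y*(y - 8))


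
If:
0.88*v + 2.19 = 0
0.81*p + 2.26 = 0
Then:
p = -2.79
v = -2.49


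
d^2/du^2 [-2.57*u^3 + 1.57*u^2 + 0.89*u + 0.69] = 3.14 - 15.42*u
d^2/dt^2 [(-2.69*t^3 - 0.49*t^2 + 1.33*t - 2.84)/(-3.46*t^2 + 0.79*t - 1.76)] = (5.6843418860808e-14*t^5 - 1.06581410364015e-14*t^4 - 58.570114*t^3 + 163.651584*t^2 + 52.013136*t - 31.706856)/(41.421736*t^6 - 28.372692*t^5 + 69.688206*t^4 - 29.357743*t^3 + 35.448336*t^2 - 7.341312*t + 5.451776)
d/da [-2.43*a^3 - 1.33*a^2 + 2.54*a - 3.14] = -7.29*a^2 - 2.66*a + 2.54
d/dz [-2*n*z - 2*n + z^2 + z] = -2*n + 2*z + 1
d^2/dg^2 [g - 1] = 0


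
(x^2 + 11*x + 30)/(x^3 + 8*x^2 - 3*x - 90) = 1/(x - 3)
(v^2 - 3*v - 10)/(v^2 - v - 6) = (v - 5)/(v - 3)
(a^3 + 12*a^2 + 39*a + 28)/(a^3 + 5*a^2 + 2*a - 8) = (a^2 + 8*a + 7)/(a^2 + a - 2)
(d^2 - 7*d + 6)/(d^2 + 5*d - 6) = (d - 6)/(d + 6)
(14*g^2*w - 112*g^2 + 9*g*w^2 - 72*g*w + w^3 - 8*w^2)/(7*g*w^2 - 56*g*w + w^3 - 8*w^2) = (2*g + w)/w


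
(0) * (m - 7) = 0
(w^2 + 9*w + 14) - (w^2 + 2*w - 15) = 7*w + 29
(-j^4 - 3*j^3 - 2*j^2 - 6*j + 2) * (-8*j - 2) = 8*j^5 + 26*j^4 + 22*j^3 + 52*j^2 - 4*j - 4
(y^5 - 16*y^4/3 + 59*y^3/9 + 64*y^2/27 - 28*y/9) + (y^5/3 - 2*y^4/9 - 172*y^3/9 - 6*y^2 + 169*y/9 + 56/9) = 4*y^5/3 - 50*y^4/9 - 113*y^3/9 - 98*y^2/27 + 47*y/3 + 56/9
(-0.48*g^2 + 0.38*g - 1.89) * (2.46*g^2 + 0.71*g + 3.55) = -1.1808*g^4 + 0.594*g^3 - 6.0836*g^2 + 0.00710000000000011*g - 6.7095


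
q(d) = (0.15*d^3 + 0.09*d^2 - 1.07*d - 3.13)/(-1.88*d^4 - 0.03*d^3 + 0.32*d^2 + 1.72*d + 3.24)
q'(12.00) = 0.00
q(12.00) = -0.01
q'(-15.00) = 0.00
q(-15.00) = 0.00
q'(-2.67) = 0.02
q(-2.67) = 0.03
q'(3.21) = -0.03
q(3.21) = 0.00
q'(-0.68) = 2.07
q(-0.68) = -1.32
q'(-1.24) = 4.01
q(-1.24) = 0.70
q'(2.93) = -0.05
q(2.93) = 0.01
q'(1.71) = -1.73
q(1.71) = 0.43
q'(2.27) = -0.21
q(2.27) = 0.08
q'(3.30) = -0.02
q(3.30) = 0.00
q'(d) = (0.45*d^2 + 0.18*d - 1.07)/(-1.88*d^4 - 0.03*d^3 + 0.32*d^2 + 1.72*d + 3.24) + (0.15*d^3 + 0.09*d^2 - 1.07*d - 3.13)*(7.52*d^3 + 0.09*d^2 - 0.64*d - 1.72)/(-1.88*d^4 - 0.03*d^3 + 0.32*d^2 + 1.72*d + 3.24)^2 = (0.282*d^6 + 0.3384*d^5 - 5.9841*d^4 - 23.0858*d^3 + 1.6735*d^2 + 2.5864*d + 1.9168)/(3.5344*d^8 + 0.1128*d^7 - 1.2023*d^6 - 6.4864*d^5 - 12.1832*d^4 + 0.9064*d^3 + 5.032*d^2 + 11.1456*d + 10.4976)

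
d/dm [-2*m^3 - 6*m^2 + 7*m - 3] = -6*m^2 - 12*m + 7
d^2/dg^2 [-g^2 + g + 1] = -2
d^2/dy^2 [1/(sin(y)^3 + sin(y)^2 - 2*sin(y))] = (-9*sin(y)^2 - 20*sin(y) - 8 + 14/sin(y) + 4/sin(y)^2 - 8/sin(y)^3)/((sin(y) - 1)^2*(sin(y) + 2)^3)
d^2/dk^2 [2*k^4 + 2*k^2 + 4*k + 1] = 24*k^2 + 4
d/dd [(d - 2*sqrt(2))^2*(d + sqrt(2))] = 3*d*(d - 2*sqrt(2))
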